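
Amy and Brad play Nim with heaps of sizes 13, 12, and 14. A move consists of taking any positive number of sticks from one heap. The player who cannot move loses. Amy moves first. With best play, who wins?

Nim-sum: 13 ^ 12 ^ 14 = 15.
The nim-sum is 15 ≠ 0, so this is an N-position: the player to move can win; Amy has a winning move.

Amy wins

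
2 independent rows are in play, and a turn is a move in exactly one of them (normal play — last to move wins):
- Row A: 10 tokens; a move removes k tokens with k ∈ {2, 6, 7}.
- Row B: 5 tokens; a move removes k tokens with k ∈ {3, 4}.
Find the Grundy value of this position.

For row A, compute g(0), g(1), … with moves {2, 6, 7}:
k:     0  1  2  3  4  5  6  7  8  9 10
g(k):  0  0  1  1  0  0  1  1  2  0  3
So g(10) = 3.
Grundy values for row B (subtraction set {3, 4}):
k:     0  1  2  3  4  5
g(k):  0  0  0  1  1  1
So g(5) = 1.
The value of a disjunctive sum is the nim-sum of the parts.
Combined value = 3 ⊕ 1 = 2.

2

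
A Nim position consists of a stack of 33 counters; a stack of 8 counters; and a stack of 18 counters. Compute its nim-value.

59

Compute the nim-sum pairwise:
33 XOR 8 = 41
41 XOR 18 = 59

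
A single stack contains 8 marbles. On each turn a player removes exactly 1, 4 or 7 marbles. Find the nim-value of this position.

Compute g(0), g(1), … for moves {1, 4, 7}:
k:     0  1  2  3  4  5  6  7  8
g(k):  0  1  0  1  2  0  1  2  0
So g(8) = 0.

0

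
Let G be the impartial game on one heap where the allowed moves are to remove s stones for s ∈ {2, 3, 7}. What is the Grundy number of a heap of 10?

Build the Grundy sequence with g(k) = mex{g(k−s) : s ∈ {2, 3, 7}, s ≤ k}:
g(0) = mex{} = 0
g(1) = mex{} = 0
g(2) = mex{0} = 1
g(3) = mex{0} = 1
g(4) = mex{0,1} = 2
g(5) = mex{1} = 0
g(6) = mex{1,2} = 0
g(7) = mex{0,2} = 1
g(8) = mex{0} = 1
g(9) = mex{0,1} = 2
g(10) = mex{1} = 0
So g(10) = 0.

0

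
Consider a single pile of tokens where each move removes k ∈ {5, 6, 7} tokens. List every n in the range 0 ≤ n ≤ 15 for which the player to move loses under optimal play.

0, 1, 2, 3, 4, 12, 13, 14, 15

Grundy values for subtraction set {5, 6, 7}:
k:     0  1  2  3  4  5  6  7  8  9 10 11 12 13 14 15
g(k):  0  0  0  0  0  1  1  1  1  1  2  2  0  0  0  0
The P-positions (g = 0) in 0..15 are 0, 1, 2, 3, 4, 12, 13, 14, 15.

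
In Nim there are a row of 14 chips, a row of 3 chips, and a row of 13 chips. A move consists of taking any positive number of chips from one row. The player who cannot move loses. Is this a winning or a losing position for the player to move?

Losing position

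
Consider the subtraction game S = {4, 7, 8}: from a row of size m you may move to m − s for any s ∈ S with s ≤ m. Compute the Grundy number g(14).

0

Grundy values for subtraction set {4, 7, 8}:
k:     0  1  2  3  4  5  6  7  8  9 10 11 12 13 14
g(k):  0  0  0  0  1  1  1  1  2  2  2  2  0  0  0
So g(14) = 0.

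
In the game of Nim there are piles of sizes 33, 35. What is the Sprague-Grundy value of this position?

2

Nim-sum: 33 XOR 35 = 2.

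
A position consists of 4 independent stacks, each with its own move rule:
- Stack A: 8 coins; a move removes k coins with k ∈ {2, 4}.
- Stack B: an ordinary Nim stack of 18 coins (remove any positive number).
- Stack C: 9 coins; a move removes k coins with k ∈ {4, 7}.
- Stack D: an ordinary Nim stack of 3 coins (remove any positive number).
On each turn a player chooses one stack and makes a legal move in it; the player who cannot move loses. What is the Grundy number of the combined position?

Grundy values for stack A (subtraction set {2, 4}):
g(0) = mex{} = 0
g(1) = mex{} = 0
g(2) = mex{0} = 1
g(3) = mex{0} = 1
g(4) = mex{0,1} = 2
g(5) = mex{0,1} = 2
g(6) = mex{1,2} = 0
g(7) = mex{1,2} = 0
g(8) = mex{0,2} = 1
So g(8) = 1.
Stack B is a plain Nim stack of size 18, so its Grundy value is 18.
Grundy values for stack C (subtraction set {4, 7}):
k:     0  1  2  3  4  5  6  7  8  9
g(k):  0  0  0  0  1  1  1  1  2  2
So g(9) = 2.
Stack D is a plain Nim stack of size 3, so its Grundy value is 3.
The value of a disjunctive sum is the nim-sum of the parts.
Combined value = 1 XOR 18 XOR 2 XOR 3 = 18.

18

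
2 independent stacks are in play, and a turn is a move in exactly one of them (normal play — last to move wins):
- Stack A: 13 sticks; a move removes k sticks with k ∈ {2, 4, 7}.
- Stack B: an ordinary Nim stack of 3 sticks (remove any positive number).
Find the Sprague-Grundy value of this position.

Build the Grundy sequence for stack A with g(k) = mex{g(k−s) : s ∈ {2, 4, 7}, s ≤ k}:
g(0) = mex{} = 0
g(1) = mex{} = 0
g(2) = mex{0} = 1
g(3) = mex{0} = 1
g(4) = mex{0,1} = 2
g(5) = mex{0,1} = 2
g(6) = mex{1,2} = 0
g(7) = mex{0,1,2} = 3
g(8) = mex{0,2} = 1
g(9) = mex{1,2,3} = 0
g(10) = mex{0,1} = 2
g(11) = mex{0,2,3} = 1
g(12) = mex{1,2} = 0
g(13) = mex{0,1} = 2
So g(13) = 2.
Stack B is a plain Nim stack of size 3, so its Grundy value is 3.
The value of a disjunctive sum is the nim-sum of the parts.
Combined value = 2 ⊕ 3 = 1.

1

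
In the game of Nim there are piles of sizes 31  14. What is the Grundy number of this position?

17

Nim-sum: 31 ^ 14 = 17.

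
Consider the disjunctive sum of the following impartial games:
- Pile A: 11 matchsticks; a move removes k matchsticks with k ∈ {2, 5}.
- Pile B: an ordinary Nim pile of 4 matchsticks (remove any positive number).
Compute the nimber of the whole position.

4

Build the Grundy sequence for pile A with g(k) = mex{g(k−s) : s ∈ {2, 5}, s ≤ k}:
k:     0  1  2  3  4  5  6  7  8  9 10 11
g(k):  0  0  1  1  0  2  1  0  0  1  1  0
So g(11) = 0.
Pile B is a plain Nim pile of size 4, so its Grundy value is 4.
By the Sprague-Grundy theorem, the Grundy value of a sum of independent games is the XOR of the component values.
Combined value = 0 XOR 4 = 4.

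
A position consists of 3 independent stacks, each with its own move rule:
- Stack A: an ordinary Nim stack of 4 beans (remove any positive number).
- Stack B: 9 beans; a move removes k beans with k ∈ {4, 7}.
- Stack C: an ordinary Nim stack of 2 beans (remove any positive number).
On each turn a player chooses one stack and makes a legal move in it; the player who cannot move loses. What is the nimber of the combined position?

4

Stack A is a plain Nim stack of size 4, so its Grundy value is 4.
Grundy values for stack B (subtraction set {4, 7}):
g(0) = mex{} = 0
g(1) = mex{} = 0
g(2) = mex{} = 0
g(3) = mex{} = 0
g(4) = mex{0} = 1
g(5) = mex{0} = 1
g(6) = mex{0} = 1
g(7) = mex{0} = 1
g(8) = mex{0,1} = 2
g(9) = mex{0,1} = 2
So g(9) = 2.
Stack C is a plain Nim stack of size 2, so its Grundy value is 2.
By the Sprague-Grundy theorem, the Grundy value of a sum of independent games is the XOR of the component values.
Combined value = 4 XOR 2 XOR 2 = 4.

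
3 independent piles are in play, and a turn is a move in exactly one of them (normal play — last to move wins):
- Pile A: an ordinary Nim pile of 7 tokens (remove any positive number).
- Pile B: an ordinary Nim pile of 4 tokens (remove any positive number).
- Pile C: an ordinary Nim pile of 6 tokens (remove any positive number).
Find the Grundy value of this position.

5

Pile A is a plain Nim pile of size 7, so its Grundy value is 7.
Pile B is a plain Nim pile of size 4, so its Grundy value is 4.
Pile C is a plain Nim pile of size 6, so its Grundy value is 6.
By the Sprague-Grundy theorem, the Grundy value of a sum of independent games is the XOR of the component values.
Combined value = 7 XOR 4 XOR 6 = 5.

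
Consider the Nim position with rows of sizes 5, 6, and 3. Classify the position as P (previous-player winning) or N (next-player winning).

Nim-sum: 5 XOR 6 XOR 3 = 0.
The nim-sum is 0, so this is a P-position: the player to move is in a losing position under optimal play.

P-position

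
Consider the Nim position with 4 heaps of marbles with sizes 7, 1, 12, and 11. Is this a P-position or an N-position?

N-position

Nim-sum: 7 XOR 1 XOR 12 XOR 11 = 1.
The nim-sum is 1 ≠ 0, so this is an N-position: the player to move can win.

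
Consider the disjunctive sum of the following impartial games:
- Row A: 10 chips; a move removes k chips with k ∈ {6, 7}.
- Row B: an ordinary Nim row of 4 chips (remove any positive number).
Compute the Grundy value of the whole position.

Grundy values for row A (subtraction set {6, 7}):
k:     0  1  2  3  4  5  6  7  8  9 10
g(k):  0  0  0  0  0  0  1  1  1  1  1
So g(10) = 1.
Row B is a plain Nim row of size 4, so its Grundy value is 4.
The value of a disjunctive sum is the nim-sum of the parts.
Combined value = 1 ⊕ 4 = 5.

5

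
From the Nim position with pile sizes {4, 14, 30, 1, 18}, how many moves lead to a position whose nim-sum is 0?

3

Compute the nim-sum pairwise:
4 ^ 14 = 10
10 ^ 30 = 20
20 ^ 1 = 21
21 ^ 18 = 7
The overall nim-sum is X = 7. A pile of size p has a winning move iff p XOR X < p (reduce it to p XOR X).
  4: 4 XOR 7 = 3 < 4 — winning move (to 3).
  14: 14 XOR 7 = 9 < 14 — winning move (to 9).
  30: 30 XOR 7 = 25 < 30 — winning move (to 25).
  1: 1 XOR 7 = 6 ≥ 1 — no move.
  18: 18 XOR 7 = 21 ≥ 18 — no move.
That gives 3 winning moves.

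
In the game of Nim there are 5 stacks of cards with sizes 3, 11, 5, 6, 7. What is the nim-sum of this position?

12

In binary:
  0011  (3)
  1011  (11)
  0101  (5)
  0110  (6)
  0111  (7)
  ----
  1100  (12)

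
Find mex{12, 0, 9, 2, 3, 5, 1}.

4

The values 0, 1, 2, 3 are all present; 4 is the first non-negative integer missing from the set.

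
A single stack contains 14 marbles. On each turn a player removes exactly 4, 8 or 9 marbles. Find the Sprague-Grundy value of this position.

0

Compute g(0), g(1), … for moves {4, 8, 9}:
k:     0  1  2  3  4  5  6  7  8  9 10 11 12 13 14
g(k):  0  0  0  0  1  1  1  1  2  2  2  2  3  0  0
So g(14) = 0.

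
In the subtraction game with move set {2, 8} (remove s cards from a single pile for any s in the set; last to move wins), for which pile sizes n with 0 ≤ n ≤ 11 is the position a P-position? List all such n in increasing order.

0, 1, 4, 5, 10, 11

Build the Grundy sequence with g(k) = mex{g(k−s) : s ∈ {2, 8}, s ≤ k}:
g(0) = mex{} = 0
g(1) = mex{} = 0
g(2) = mex{0} = 1
g(3) = mex{0} = 1
g(4) = mex{1} = 0
g(5) = mex{1} = 0
g(6) = mex{0} = 1
g(7) = mex{0} = 1
g(8) = mex{0,1} = 2
g(9) = mex{0,1} = 2
g(10) = mex{1,2} = 0
g(11) = mex{1,2} = 0
The P-positions (g = 0) in 0..11 are 0, 1, 4, 5, 10, 11.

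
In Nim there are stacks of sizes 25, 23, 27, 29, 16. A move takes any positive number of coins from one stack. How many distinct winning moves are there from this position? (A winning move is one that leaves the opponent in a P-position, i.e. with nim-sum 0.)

5

Compute the nim-sum pairwise:
25 XOR 23 = 14
14 XOR 27 = 21
21 XOR 29 = 8
8 XOR 16 = 24
The overall nim-sum is X = 24. A stack of size p has a winning move iff p XOR X < p (reduce it to p XOR X).
  25: 25 XOR 24 = 1 < 25 — winning move (to 1).
  23: 23 XOR 24 = 15 < 23 — winning move (to 15).
  27: 27 XOR 24 = 3 < 27 — winning move (to 3).
  29: 29 XOR 24 = 5 < 29 — winning move (to 5).
  16: 16 XOR 24 = 8 < 16 — winning move (to 8).
That gives 5 winning moves.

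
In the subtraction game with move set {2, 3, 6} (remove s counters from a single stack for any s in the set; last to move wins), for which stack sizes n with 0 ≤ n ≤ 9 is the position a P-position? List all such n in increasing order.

Grundy values for subtraction set {2, 3, 6}:
g(0) = mex{} = 0
g(1) = mex{} = 0
g(2) = mex{0} = 1
g(3) = mex{0} = 1
g(4) = mex{0,1} = 2
g(5) = mex{1} = 0
g(6) = mex{0,1,2} = 3
g(7) = mex{0,2} = 1
g(8) = mex{0,1,3} = 2
g(9) = mex{1,3} = 0
The P-positions (g = 0) in 0..9 are 0, 1, 5, 9.

0, 1, 5, 9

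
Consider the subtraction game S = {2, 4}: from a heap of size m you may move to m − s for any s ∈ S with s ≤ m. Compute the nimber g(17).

2

Grundy values for subtraction set {2, 4}:
k:     0  1  2  3  4  5  6  7  8  9 10 11 12 13 14 15 16 17
g(k):  0  0  1  1  2  2  0  0  1  1  2  2  0  0  1  1  2  2
So g(17) = 2.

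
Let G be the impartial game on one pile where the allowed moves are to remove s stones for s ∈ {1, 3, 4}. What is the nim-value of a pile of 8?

Build the Grundy sequence with g(k) = mex{g(k−s) : s ∈ {1, 3, 4}, s ≤ k}:
k:     0  1  2  3  4  5  6  7  8
g(k):  0  1  0  1  2  3  2  0  1
So g(8) = 1.

1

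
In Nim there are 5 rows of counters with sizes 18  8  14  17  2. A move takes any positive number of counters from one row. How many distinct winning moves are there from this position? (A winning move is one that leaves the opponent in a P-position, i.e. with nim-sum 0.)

In binary:
  10010  (18)
  01000  (8)
  01110  (14)
  10001  (17)
  00010  (2)
  -----
  00111  (7)
The overall nim-sum is X = 7. A row of size p has a winning move iff p XOR X < p (reduce it to p XOR X).
  18: 18 XOR 7 = 21 ≥ 18 — no move.
  8: 8 XOR 7 = 15 ≥ 8 — no move.
  14: 14 XOR 7 = 9 < 14 — winning move (to 9).
  17: 17 XOR 7 = 22 ≥ 17 — no move.
  2: 2 XOR 7 = 5 ≥ 2 — no move.
That gives 1 winning move.

1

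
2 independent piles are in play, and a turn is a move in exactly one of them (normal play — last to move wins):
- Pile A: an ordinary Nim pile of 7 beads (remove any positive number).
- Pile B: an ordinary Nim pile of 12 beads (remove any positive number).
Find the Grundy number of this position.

Pile A is a plain Nim pile of size 7, so its Grundy value is 7.
Pile B is a plain Nim pile of size 12, so its Grundy value is 12.
The value of a disjunctive sum is the nim-sum of the parts.
Combined value = 7 ⊕ 12 = 11.

11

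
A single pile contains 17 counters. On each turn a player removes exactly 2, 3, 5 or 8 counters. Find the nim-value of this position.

0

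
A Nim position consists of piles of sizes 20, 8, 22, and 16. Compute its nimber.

Nim-sum: 20 ^ 8 ^ 22 ^ 16 = 26.

26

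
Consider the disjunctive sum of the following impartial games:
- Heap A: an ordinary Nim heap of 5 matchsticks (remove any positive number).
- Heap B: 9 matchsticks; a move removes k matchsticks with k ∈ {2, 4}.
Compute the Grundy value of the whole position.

4

Heap A is a plain Nim heap of size 5, so its Grundy value is 5.
Build the Grundy sequence for heap B with g(k) = mex{g(k−s) : s ∈ {2, 4}, s ≤ k}:
g(0) = mex{} = 0
g(1) = mex{} = 0
g(2) = mex{0} = 1
g(3) = mex{0} = 1
g(4) = mex{0,1} = 2
g(5) = mex{0,1} = 2
g(6) = mex{1,2} = 0
g(7) = mex{1,2} = 0
g(8) = mex{0,2} = 1
g(9) = mex{0,2} = 1
So g(9) = 1.
By the Sprague-Grundy theorem, the Grundy value of a sum of independent games is the XOR of the component values.
Combined value = 5 ⊕ 1 = 4.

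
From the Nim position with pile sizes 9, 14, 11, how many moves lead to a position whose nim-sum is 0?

3

Compute the nim-sum pairwise:
9 ^ 14 = 7
7 ^ 11 = 12
The overall nim-sum is X = 12. A pile of size p has a winning move iff p XOR X < p (reduce it to p XOR X).
  9: 9 XOR 12 = 5 < 9 — winning move (to 5).
  14: 14 XOR 12 = 2 < 14 — winning move (to 2).
  11: 11 XOR 12 = 7 < 11 — winning move (to 7).
That gives 3 winning moves.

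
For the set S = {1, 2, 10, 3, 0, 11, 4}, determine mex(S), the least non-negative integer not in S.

5

The values 0, 1, 2, 3, 4 are all present; 5 is the first non-negative integer missing from the set.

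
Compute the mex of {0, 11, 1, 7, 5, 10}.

2

The values 0, 1 are all present; 2 is the first non-negative integer missing from the set.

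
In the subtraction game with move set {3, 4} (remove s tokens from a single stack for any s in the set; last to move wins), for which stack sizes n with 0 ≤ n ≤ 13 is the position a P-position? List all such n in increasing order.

Build the Grundy sequence with g(k) = mex{g(k−s) : s ∈ {3, 4}, s ≤ k}:
g(0) = mex{} = 0
g(1) = mex{} = 0
g(2) = mex{} = 0
g(3) = mex{0} = 1
g(4) = mex{0} = 1
g(5) = mex{0} = 1
g(6) = mex{0,1} = 2
g(7) = mex{1} = 0
g(8) = mex{1} = 0
g(9) = mex{1,2} = 0
g(10) = mex{0,2} = 1
g(11) = mex{0} = 1
g(12) = mex{0} = 1
g(13) = mex{0,1} = 2
The P-positions (g = 0) in 0..13 are 0, 1, 2, 7, 8, 9.

0, 1, 2, 7, 8, 9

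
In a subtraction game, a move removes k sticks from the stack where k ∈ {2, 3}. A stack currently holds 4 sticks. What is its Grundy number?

2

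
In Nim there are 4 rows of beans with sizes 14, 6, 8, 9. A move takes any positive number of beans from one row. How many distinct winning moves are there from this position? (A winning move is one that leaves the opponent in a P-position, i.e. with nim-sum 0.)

Nim-sum: 14 ⊕ 6 ⊕ 8 ⊕ 9 = 9.
The overall nim-sum is X = 9. A row of size p has a winning move iff p XOR X < p (reduce it to p XOR X).
  14: 14 XOR 9 = 7 < 14 — winning move (to 7).
  6: 6 XOR 9 = 15 ≥ 6 — no move.
  8: 8 XOR 9 = 1 < 8 — winning move (to 1).
  9: 9 XOR 9 = 0 < 9 — winning move (to 0).
That gives 3 winning moves.

3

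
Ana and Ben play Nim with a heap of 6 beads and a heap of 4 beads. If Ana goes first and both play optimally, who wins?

Ana wins

Compute the nim-sum pairwise:
6 XOR 4 = 2
The nim-sum is 2 ≠ 0, so this is an N-position: the player to move can win; Ana has a winning move.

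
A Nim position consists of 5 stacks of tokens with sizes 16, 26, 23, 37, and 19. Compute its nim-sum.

Nim-sum: 16 ^ 26 ^ 23 ^ 37 ^ 19 = 43.

43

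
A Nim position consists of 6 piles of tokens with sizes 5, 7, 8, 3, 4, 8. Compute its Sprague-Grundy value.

5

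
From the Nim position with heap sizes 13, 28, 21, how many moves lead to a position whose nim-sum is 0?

3

Nim-sum: 13 ^ 28 ^ 21 = 4.
The overall nim-sum is X = 4. A heap of size p has a winning move iff p XOR X < p (reduce it to p XOR X).
  13: 13 XOR 4 = 9 < 13 — winning move (to 9).
  28: 28 XOR 4 = 24 < 28 — winning move (to 24).
  21: 21 XOR 4 = 17 < 21 — winning move (to 17).
That gives 3 winning moves.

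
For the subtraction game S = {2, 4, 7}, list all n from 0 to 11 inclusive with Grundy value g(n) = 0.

Compute g(0), g(1), … for moves {2, 4, 7}:
g(0) = mex{} = 0
g(1) = mex{} = 0
g(2) = mex{0} = 1
g(3) = mex{0} = 1
g(4) = mex{0,1} = 2
g(5) = mex{0,1} = 2
g(6) = mex{1,2} = 0
g(7) = mex{0,1,2} = 3
g(8) = mex{0,2} = 1
g(9) = mex{1,2,3} = 0
g(10) = mex{0,1} = 2
g(11) = mex{0,2,3} = 1
The P-positions (g = 0) in 0..11 are 0, 1, 6, 9.

0, 1, 6, 9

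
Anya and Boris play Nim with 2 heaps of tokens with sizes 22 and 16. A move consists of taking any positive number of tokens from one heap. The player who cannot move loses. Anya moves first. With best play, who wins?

Anya wins

Compute the nim-sum pairwise:
22 ⊕ 16 = 6
The nim-sum is 6 ≠ 0, so this is an N-position: the player to move can win; Anya has a winning move.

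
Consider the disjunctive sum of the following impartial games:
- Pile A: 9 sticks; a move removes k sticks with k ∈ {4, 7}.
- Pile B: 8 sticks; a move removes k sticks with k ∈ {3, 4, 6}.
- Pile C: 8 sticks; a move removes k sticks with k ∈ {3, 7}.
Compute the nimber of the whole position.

For pile A, compute g(0), g(1), … with moves {4, 7}:
k:     0  1  2  3  4  5  6  7  8  9
g(k):  0  0  0  0  1  1  1  1  2  2
So g(9) = 2.
For pile B, compute g(0), g(1), … with moves {3, 4, 6}:
g(0) = mex{} = 0
g(1) = mex{} = 0
g(2) = mex{} = 0
g(3) = mex{0} = 1
g(4) = mex{0} = 1
g(5) = mex{0} = 1
g(6) = mex{0,1} = 2
g(7) = mex{0,1} = 2
g(8) = mex{0,1} = 2
So g(8) = 2.
For pile C, compute g(0), g(1), … with moves {3, 7}:
k:     0  1  2  3  4  5  6  7  8
g(k):  0  0  0  1  1  1  0  2  2
So g(8) = 2.
By the Sprague-Grundy theorem, the Grundy value of a sum of independent games is the XOR of the component values.
Combined value = 2 ⊕ 2 ⊕ 2 = 2.

2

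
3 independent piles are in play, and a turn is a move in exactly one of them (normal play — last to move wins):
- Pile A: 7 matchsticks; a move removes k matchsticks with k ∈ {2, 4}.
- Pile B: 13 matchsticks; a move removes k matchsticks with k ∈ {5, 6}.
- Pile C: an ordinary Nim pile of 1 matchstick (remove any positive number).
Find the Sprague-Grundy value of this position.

Build the Grundy sequence for pile A with g(k) = mex{g(k−s) : s ∈ {2, 4}, s ≤ k}:
k:     0  1  2  3  4  5  6  7
g(k):  0  0  1  1  2  2  0  0
So g(7) = 0.
Build the Grundy sequence for pile B with g(k) = mex{g(k−s) : s ∈ {5, 6}, s ≤ k}:
k:     0  1  2  3  4  5  6  7  8  9 10 11 12 13
g(k):  0  0  0  0  0  1  1  1  1  1  2  0  0  0
So g(13) = 0.
Pile C is a plain Nim pile of size 1, so its Grundy value is 1.
By the Sprague-Grundy theorem, the Grundy value of a sum of independent games is the XOR of the component values.
Combined value = 0 ⊕ 0 ⊕ 1 = 1.

1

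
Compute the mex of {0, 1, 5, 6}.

2

The values 0, 1 are all present; 2 is the first non-negative integer missing from the set.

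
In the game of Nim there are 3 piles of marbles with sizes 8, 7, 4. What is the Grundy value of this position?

11

Compute the nim-sum pairwise:
8 XOR 7 = 15
15 XOR 4 = 11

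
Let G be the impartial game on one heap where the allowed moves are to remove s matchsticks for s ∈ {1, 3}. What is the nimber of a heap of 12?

Build the Grundy sequence with g(k) = mex{g(k−s) : s ∈ {1, 3}, s ≤ k}:
g(0) = mex{} = 0
g(1) = mex{0} = 1
g(2) = mex{1} = 0
g(3) = mex{0} = 1
g(4) = mex{1} = 0
g(5) = mex{0} = 1
g(6) = mex{1} = 0
g(7) = mex{0} = 1
g(8) = mex{1} = 0
g(9) = mex{0} = 1
g(10) = mex{1} = 0
g(11) = mex{0} = 1
g(12) = mex{1} = 0
So g(12) = 0.

0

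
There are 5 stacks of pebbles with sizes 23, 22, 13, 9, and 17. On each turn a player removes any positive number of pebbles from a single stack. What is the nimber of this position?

Nim-sum: 23 ^ 22 ^ 13 ^ 9 ^ 17 = 20.

20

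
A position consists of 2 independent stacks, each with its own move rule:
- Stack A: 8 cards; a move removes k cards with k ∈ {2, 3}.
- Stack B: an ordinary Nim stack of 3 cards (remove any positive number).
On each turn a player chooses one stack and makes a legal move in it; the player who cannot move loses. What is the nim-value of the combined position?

2

For stack A, compute g(0), g(1), … with moves {2, 3}:
k:     0  1  2  3  4  5  6  7  8
g(k):  0  0  1  1  2  0  0  1  1
So g(8) = 1.
Stack B is a plain Nim stack of size 3, so its Grundy value is 3.
The value of a disjunctive sum is the nim-sum of the parts.
Combined value = 1 XOR 3 = 2.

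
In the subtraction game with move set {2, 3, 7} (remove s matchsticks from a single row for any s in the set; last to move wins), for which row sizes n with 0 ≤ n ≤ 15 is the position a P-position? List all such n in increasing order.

0, 1, 5, 6, 10, 11, 15

Build the Grundy sequence with g(k) = mex{g(k−s) : s ∈ {2, 3, 7}, s ≤ k}:
k:     0  1  2  3  4  5  6  7  8  9 10 11 12 13 14 15
g(k):  0  0  1  1  2  0  0  1  1  2  0  0  1  1  2  0
The P-positions (g = 0) in 0..15 are 0, 1, 5, 6, 10, 11, 15.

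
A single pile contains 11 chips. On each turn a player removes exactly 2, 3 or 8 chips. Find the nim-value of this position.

0

Build the Grundy sequence with g(k) = mex{g(k−s) : s ∈ {2, 3, 8}, s ≤ k}:
g(0) = mex{} = 0
g(1) = mex{} = 0
g(2) = mex{0} = 1
g(3) = mex{0} = 1
g(4) = mex{0,1} = 2
g(5) = mex{1} = 0
g(6) = mex{1,2} = 0
g(7) = mex{0,2} = 1
g(8) = mex{0} = 1
g(9) = mex{0,1} = 2
g(10) = mex{1} = 0
g(11) = mex{1,2} = 0
So g(11) = 0.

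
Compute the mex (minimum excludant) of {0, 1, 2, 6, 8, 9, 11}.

The values 0, 1, 2 are all present; 3 is the first non-negative integer missing from the set.

3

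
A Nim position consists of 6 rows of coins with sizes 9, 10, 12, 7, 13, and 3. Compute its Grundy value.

Compute the nim-sum pairwise:
9 XOR 10 = 3
3 XOR 12 = 15
15 XOR 7 = 8
8 XOR 13 = 5
5 XOR 3 = 6

6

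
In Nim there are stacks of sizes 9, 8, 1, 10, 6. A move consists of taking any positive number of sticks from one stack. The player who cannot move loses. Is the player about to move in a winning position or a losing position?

Winning position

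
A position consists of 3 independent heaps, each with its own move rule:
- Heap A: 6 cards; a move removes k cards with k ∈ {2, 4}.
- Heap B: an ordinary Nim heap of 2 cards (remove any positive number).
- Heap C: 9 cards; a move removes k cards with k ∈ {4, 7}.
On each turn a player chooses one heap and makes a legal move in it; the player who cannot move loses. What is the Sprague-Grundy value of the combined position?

0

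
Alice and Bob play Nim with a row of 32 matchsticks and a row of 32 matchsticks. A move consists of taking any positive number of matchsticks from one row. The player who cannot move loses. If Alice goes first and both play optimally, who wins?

Bob wins

Compute the nim-sum pairwise:
32 XOR 32 = 0
The nim-sum is 0, so this is a P-position: the player to move is in a losing position under optimal play; Alice is about to move from it and so loses — Bob wins.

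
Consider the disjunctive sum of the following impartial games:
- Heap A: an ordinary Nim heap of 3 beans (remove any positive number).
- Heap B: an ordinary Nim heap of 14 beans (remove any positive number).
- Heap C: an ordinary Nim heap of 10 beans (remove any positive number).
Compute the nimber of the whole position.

7

Heap A is a plain Nim heap of size 3, so its Grundy value is 3.
Heap B is a plain Nim heap of size 14, so its Grundy value is 14.
Heap C is a plain Nim heap of size 10, so its Grundy value is 10.
The value of a disjunctive sum is the nim-sum of the parts.
Combined value = 3 ⊕ 14 ⊕ 10 = 7.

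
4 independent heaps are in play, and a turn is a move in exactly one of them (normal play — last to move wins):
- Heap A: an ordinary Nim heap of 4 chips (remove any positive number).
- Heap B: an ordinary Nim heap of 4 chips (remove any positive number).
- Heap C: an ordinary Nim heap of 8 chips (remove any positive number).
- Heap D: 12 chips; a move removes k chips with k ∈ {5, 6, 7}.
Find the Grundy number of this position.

Heap A is a plain Nim heap of size 4, so its Grundy value is 4.
Heap B is a plain Nim heap of size 4, so its Grundy value is 4.
Heap C is a plain Nim heap of size 8, so its Grundy value is 8.
Build the Grundy sequence for heap D with g(k) = mex{g(k−s) : s ∈ {5, 6, 7}, s ≤ k}:
g(0) = mex{} = 0
g(1) = mex{} = 0
g(2) = mex{} = 0
g(3) = mex{} = 0
g(4) = mex{} = 0
g(5) = mex{0} = 1
g(6) = mex{0} = 1
g(7) = mex{0} = 1
g(8) = mex{0} = 1
g(9) = mex{0} = 1
g(10) = mex{0,1} = 2
g(11) = mex{0,1} = 2
g(12) = mex{1} = 0
So g(12) = 0.
The value of a disjunctive sum is the nim-sum of the parts.
Combined value = 4 ⊕ 4 ⊕ 8 ⊕ 0 = 8.

8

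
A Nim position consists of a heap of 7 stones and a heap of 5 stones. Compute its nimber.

Nim-sum: 7 XOR 5 = 2.

2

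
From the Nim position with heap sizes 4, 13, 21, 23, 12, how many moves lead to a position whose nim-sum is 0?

Nim-sum: 4 ⊕ 13 ⊕ 21 ⊕ 23 ⊕ 12 = 7.
The overall nim-sum is X = 7. A heap of size p has a winning move iff p XOR X < p (reduce it to p XOR X).
  4: 4 XOR 7 = 3 < 4 — winning move (to 3).
  13: 13 XOR 7 = 10 < 13 — winning move (to 10).
  21: 21 XOR 7 = 18 < 21 — winning move (to 18).
  23: 23 XOR 7 = 16 < 23 — winning move (to 16).
  12: 12 XOR 7 = 11 < 12 — winning move (to 11).
That gives 5 winning moves.

5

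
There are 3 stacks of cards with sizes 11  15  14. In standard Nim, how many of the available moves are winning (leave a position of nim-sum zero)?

3

Compute the nim-sum pairwise:
11 ^ 15 = 4
4 ^ 14 = 10
The overall nim-sum is X = 10. A stack of size p has a winning move iff p XOR X < p (reduce it to p XOR X).
  11: 11 XOR 10 = 1 < 11 — winning move (to 1).
  15: 15 XOR 10 = 5 < 15 — winning move (to 5).
  14: 14 XOR 10 = 4 < 14 — winning move (to 4).
That gives 3 winning moves.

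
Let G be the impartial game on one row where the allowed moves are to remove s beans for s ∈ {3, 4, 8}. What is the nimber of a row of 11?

3

Build the Grundy sequence with g(k) = mex{g(k−s) : s ∈ {3, 4, 8}, s ≤ k}:
k:     0  1  2  3  4  5  6  7  8  9 10 11
g(k):  0  0  0  1  1  1  2  0  2  3  1  3
So g(11) = 3.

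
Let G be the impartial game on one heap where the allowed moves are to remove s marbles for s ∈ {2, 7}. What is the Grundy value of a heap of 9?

Compute g(0), g(1), … for moves {2, 7}:
k:     0  1  2  3  4  5  6  7  8  9
g(k):  0  0  1  1  0  0  1  1  2  0
So g(9) = 0.

0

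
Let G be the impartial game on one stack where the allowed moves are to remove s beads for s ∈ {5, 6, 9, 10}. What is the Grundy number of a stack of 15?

Compute g(0), g(1), … for moves {5, 6, 9, 10}:
k:     0  1  2  3  4  5  6  7  8  9 10 11 12 13 14 15
g(k):  0  0  0  0  0  1  1  1  1  1  2  2  2  2  2  0
So g(15) = 0.

0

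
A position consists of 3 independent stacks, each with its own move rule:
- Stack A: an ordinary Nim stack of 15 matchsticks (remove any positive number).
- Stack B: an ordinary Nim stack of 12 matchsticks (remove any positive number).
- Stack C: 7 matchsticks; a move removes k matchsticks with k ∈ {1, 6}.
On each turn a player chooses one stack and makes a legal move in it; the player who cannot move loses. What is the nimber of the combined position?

3

Stack A is a plain Nim stack of size 15, so its Grundy value is 15.
Stack B is a plain Nim stack of size 12, so its Grundy value is 12.
For stack C, compute g(0), g(1), … with moves {1, 6}:
k:     0  1  2  3  4  5  6  7
g(k):  0  1  0  1  0  1  2  0
So g(7) = 0.
The value of a disjunctive sum is the nim-sum of the parts.
Combined value = 15 XOR 12 XOR 0 = 3.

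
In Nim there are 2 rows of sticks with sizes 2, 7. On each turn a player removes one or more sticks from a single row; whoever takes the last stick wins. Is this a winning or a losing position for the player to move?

Winning position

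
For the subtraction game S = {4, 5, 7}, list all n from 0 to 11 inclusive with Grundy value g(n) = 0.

0, 1, 2, 3, 11

Build the Grundy sequence with g(k) = mex{g(k−s) : s ∈ {4, 5, 7}, s ≤ k}:
k:     0  1  2  3  4  5  6  7  8  9 10 11
g(k):  0  0  0  0  1  1  1  1  2  2  2  0
The P-positions (g = 0) in 0..11 are 0, 1, 2, 3, 11.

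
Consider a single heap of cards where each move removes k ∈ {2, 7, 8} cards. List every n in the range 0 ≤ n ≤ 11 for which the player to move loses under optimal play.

0, 1, 4, 5, 10

Build the Grundy sequence with g(k) = mex{g(k−s) : s ∈ {2, 7, 8}, s ≤ k}:
g(0) = mex{} = 0
g(1) = mex{} = 0
g(2) = mex{0} = 1
g(3) = mex{0} = 1
g(4) = mex{1} = 0
g(5) = mex{1} = 0
g(6) = mex{0} = 1
g(7) = mex{0} = 1
g(8) = mex{0,1} = 2
g(9) = mex{0,1} = 2
g(10) = mex{1,2} = 0
g(11) = mex{0,1,2} = 3
The P-positions (g = 0) in 0..11 are 0, 1, 4, 5, 10.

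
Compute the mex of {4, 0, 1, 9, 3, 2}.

5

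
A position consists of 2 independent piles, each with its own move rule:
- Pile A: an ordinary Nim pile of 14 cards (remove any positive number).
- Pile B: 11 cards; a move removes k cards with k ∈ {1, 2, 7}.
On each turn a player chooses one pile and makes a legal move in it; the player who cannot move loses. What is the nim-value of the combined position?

Pile A is a plain Nim pile of size 14, so its Grundy value is 14.
Build the Grundy sequence for pile B with g(k) = mex{g(k−s) : s ∈ {1, 2, 7}, s ≤ k}:
g(0) = mex{} = 0
g(1) = mex{0} = 1
g(2) = mex{0,1} = 2
g(3) = mex{1,2} = 0
g(4) = mex{0,2} = 1
g(5) = mex{0,1} = 2
g(6) = mex{1,2} = 0
g(7) = mex{0,2} = 1
g(8) = mex{0,1} = 2
g(9) = mex{1,2} = 0
g(10) = mex{0,2} = 1
g(11) = mex{0,1} = 2
So g(11) = 2.
By the Sprague-Grundy theorem, the Grundy value of a sum of independent games is the XOR of the component values.
Combined value = 14 XOR 2 = 12.

12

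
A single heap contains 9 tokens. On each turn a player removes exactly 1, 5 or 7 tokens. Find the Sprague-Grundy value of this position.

1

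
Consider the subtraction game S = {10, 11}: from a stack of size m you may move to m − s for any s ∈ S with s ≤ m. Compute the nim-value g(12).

1

Build the Grundy sequence with g(k) = mex{g(k−s) : s ∈ {10, 11}, s ≤ k}:
k:     0  1  2  3  4  5  6  7  8  9 10 11 12
g(k):  0  0  0  0  0  0  0  0  0  0  1  1  1
So g(12) = 1.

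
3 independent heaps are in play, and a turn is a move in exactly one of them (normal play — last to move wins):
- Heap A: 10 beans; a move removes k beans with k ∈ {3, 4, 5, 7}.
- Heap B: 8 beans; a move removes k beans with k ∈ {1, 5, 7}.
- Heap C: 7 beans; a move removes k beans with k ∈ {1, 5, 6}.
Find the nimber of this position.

Build the Grundy sequence for heap A with g(k) = mex{g(k−s) : s ∈ {3, 4, 5, 7}, s ≤ k}:
g(0) = mex{} = 0
g(1) = mex{} = 0
g(2) = mex{} = 0
g(3) = mex{0} = 1
g(4) = mex{0} = 1
g(5) = mex{0} = 1
g(6) = mex{0,1} = 2
g(7) = mex{0,1} = 2
g(8) = mex{0,1} = 2
g(9) = mex{0,1,2} = 3
g(10) = mex{1,2} = 0
So g(10) = 0.
Grundy values for heap B (subtraction set {1, 5, 7}):
g(0) = mex{} = 0
g(1) = mex{0} = 1
g(2) = mex{1} = 0
g(3) = mex{0} = 1
g(4) = mex{1} = 0
g(5) = mex{0} = 1
g(6) = mex{1} = 0
g(7) = mex{0} = 1
g(8) = mex{1} = 0
So g(8) = 0.
For heap C, compute g(0), g(1), … with moves {1, 5, 6}:
k:     0  1  2  3  4  5  6  7
g(k):  0  1  0  1  0  1  2  3
So g(7) = 3.
By the Sprague-Grundy theorem, the Grundy value of a sum of independent games is the XOR of the component values.
Combined value = 0 ⊕ 0 ⊕ 3 = 3.

3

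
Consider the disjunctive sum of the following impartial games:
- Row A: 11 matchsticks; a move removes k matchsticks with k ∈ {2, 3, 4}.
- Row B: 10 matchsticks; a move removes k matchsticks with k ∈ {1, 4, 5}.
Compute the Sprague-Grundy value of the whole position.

2

Build the Grundy sequence for row A with g(k) = mex{g(k−s) : s ∈ {2, 3, 4}, s ≤ k}:
g(0) = mex{} = 0
g(1) = mex{} = 0
g(2) = mex{0} = 1
g(3) = mex{0} = 1
g(4) = mex{0,1} = 2
g(5) = mex{0,1} = 2
g(6) = mex{1,2} = 0
g(7) = mex{1,2} = 0
g(8) = mex{0,2} = 1
g(9) = mex{0,2} = 1
g(10) = mex{0,1} = 2
g(11) = mex{0,1} = 2
So g(11) = 2.
Grundy values for row B (subtraction set {1, 4, 5}):
g(0) = mex{} = 0
g(1) = mex{0} = 1
g(2) = mex{1} = 0
g(3) = mex{0} = 1
g(4) = mex{0,1} = 2
g(5) = mex{0,1,2} = 3
g(6) = mex{0,1,3} = 2
g(7) = mex{0,1,2} = 3
g(8) = mex{1,2,3} = 0
g(9) = mex{0,2,3} = 1
g(10) = mex{1,2,3} = 0
So g(10) = 0.
The value of a disjunctive sum is the nim-sum of the parts.
Combined value = 2 XOR 0 = 2.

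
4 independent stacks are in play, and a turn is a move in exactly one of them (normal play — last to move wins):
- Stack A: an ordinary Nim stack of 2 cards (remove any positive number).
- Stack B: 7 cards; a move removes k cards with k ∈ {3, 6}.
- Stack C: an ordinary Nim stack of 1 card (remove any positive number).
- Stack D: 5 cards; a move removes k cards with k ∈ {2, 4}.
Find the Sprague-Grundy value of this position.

Stack A is a plain Nim stack of size 2, so its Grundy value is 2.
Grundy values for stack B (subtraction set {3, 6}):
k:     0  1  2  3  4  5  6  7
g(k):  0  0  0  1  1  1  2  2
So g(7) = 2.
Stack C is a plain Nim stack of size 1, so its Grundy value is 1.
Build the Grundy sequence for stack D with g(k) = mex{g(k−s) : s ∈ {2, 4}, s ≤ k}:
k:     0  1  2  3  4  5
g(k):  0  0  1  1  2  2
So g(5) = 2.
By the Sprague-Grundy theorem, the Grundy value of a sum of independent games is the XOR of the component values.
Combined value = 2 XOR 2 XOR 1 XOR 2 = 3.

3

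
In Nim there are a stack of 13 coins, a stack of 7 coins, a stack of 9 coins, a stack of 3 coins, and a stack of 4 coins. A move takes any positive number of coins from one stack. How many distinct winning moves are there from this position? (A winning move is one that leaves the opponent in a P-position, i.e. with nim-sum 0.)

Compute the nim-sum pairwise:
13 ^ 7 = 10
10 ^ 9 = 3
3 ^ 3 = 0
0 ^ 4 = 4
The overall nim-sum is X = 4. A stack of size p has a winning move iff p XOR X < p (reduce it to p XOR X).
  13: 13 XOR 4 = 9 < 13 — winning move (to 9).
  7: 7 XOR 4 = 3 < 7 — winning move (to 3).
  9: 9 XOR 4 = 13 ≥ 9 — no move.
  3: 3 XOR 4 = 7 ≥ 3 — no move.
  4: 4 XOR 4 = 0 < 4 — winning move (to 0).
That gives 3 winning moves.

3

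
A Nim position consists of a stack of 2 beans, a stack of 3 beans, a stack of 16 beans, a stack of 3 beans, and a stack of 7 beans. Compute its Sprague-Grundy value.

21

Compute the nim-sum pairwise:
2 ^ 3 = 1
1 ^ 16 = 17
17 ^ 3 = 18
18 ^ 7 = 21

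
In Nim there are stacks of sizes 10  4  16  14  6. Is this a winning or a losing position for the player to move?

Bitwise XOR of the heap sizes:
  01010  (10)
  00100  (4)
  10000  (16)
  01110  (14)
  00110  (6)
  -----
  10110  (22)
The nim-sum is 22 ≠ 0, so this is an N-position: the player to move can win.

Winning position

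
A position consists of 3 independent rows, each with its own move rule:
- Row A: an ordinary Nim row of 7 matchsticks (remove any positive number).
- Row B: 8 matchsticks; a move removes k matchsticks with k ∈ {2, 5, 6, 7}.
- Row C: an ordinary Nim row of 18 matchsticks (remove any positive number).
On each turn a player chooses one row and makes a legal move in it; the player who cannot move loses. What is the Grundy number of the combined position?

Row A is a plain Nim row of size 7, so its Grundy value is 7.
Grundy values for row B (subtraction set {2, 5, 6, 7}):
g(0) = mex{} = 0
g(1) = mex{} = 0
g(2) = mex{0} = 1
g(3) = mex{0} = 1
g(4) = mex{1} = 0
g(5) = mex{0,1} = 2
g(6) = mex{0} = 1
g(7) = mex{0,1,2} = 3
g(8) = mex{0,1} = 2
So g(8) = 2.
Row C is a plain Nim row of size 18, so its Grundy value is 18.
By the Sprague-Grundy theorem, the Grundy value of a sum of independent games is the XOR of the component values.
Combined value = 7 XOR 2 XOR 18 = 23.

23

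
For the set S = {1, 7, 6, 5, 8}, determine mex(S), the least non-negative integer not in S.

0

0 is not in the set, so the mex is 0.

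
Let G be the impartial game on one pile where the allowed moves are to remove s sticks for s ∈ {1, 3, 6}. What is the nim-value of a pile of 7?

Compute g(0), g(1), … for moves {1, 3, 6}:
g(0) = mex{} = 0
g(1) = mex{0} = 1
g(2) = mex{1} = 0
g(3) = mex{0} = 1
g(4) = mex{1} = 0
g(5) = mex{0} = 1
g(6) = mex{0,1} = 2
g(7) = mex{0,1,2} = 3
So g(7) = 3.

3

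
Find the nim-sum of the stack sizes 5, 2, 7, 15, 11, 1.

Bitwise XOR of the heap sizes:
  0101  (5)
  0010  (2)
  0111  (7)
  1111  (15)
  1011  (11)
  0001  (1)
  ----
  0101  (5)

5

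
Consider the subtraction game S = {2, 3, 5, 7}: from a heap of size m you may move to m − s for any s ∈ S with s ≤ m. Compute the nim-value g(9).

Build the Grundy sequence with g(k) = mex{g(k−s) : s ∈ {2, 3, 5, 7}, s ≤ k}:
g(0) = mex{} = 0
g(1) = mex{} = 0
g(2) = mex{0} = 1
g(3) = mex{0} = 1
g(4) = mex{0,1} = 2
g(5) = mex{0,1} = 2
g(6) = mex{0,1,2} = 3
g(7) = mex{0,1,2} = 3
g(8) = mex{0,1,2,3} = 4
g(9) = mex{1,2,3} = 0
So g(9) = 0.

0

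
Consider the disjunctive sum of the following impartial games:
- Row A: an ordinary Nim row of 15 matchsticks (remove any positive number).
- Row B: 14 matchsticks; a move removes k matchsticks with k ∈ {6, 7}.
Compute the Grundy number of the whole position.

15

Row A is a plain Nim row of size 15, so its Grundy value is 15.
For row B, compute g(0), g(1), … with moves {6, 7}:
k:     0  1  2  3  4  5  6  7  8  9 10 11 12 13 14
g(k):  0  0  0  0  0  0  1  1  1  1  1  1  2  0  0
So g(14) = 0.
The value of a disjunctive sum is the nim-sum of the parts.
Combined value = 15 ⊕ 0 = 15.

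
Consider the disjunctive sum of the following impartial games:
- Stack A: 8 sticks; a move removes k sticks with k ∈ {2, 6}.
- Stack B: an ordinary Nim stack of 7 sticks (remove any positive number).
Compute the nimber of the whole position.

Grundy values for stack A (subtraction set {2, 6}):
g(0) = mex{} = 0
g(1) = mex{} = 0
g(2) = mex{0} = 1
g(3) = mex{0} = 1
g(4) = mex{1} = 0
g(5) = mex{1} = 0
g(6) = mex{0} = 1
g(7) = mex{0} = 1
g(8) = mex{1} = 0
So g(8) = 0.
Stack B is a plain Nim stack of size 7, so its Grundy value is 7.
By the Sprague-Grundy theorem, the Grundy value of a sum of independent games is the XOR of the component values.
Combined value = 0 ⊕ 7 = 7.

7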